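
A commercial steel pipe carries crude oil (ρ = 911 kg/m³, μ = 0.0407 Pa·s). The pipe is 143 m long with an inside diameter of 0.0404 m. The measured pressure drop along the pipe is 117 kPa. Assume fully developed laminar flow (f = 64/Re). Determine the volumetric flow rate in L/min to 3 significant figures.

Q ≈ 78.9 L/min

For laminar flow, f = 64/Re with Re = ρVD/μ, so Darcy-Weisbach reduces to ΔP = 32μLV/D². Solving for V: V = ΔP·D²/(32μL) = 1.17e+05·(0.0404)²/(32·0.0407·143) = 1.025 m/s.
Check: Re = ρVD/μ = 911·1.025·0.0404/0.0407 = 927.2 < 2300, so the laminar assumption holds.
Q = V·A = 1.025·(π/4·0.0404²) = 0.001314 m³/s = 78.9 L/min.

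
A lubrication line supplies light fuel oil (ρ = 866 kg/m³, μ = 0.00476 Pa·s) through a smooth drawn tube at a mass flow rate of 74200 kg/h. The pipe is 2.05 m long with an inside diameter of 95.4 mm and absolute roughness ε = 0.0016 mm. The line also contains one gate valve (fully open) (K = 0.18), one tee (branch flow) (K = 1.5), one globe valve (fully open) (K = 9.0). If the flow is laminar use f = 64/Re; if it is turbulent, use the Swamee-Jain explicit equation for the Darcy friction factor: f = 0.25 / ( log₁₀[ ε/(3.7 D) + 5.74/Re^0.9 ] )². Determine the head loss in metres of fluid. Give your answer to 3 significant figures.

ṁ = 74200 kg/h = 74200/3600 = 20.61 kg/s.
A = πD²/4 = π(0.0954)²/4 = 0.007148 m²; mean velocity V = ṁ/(ρA) = 20.61/(866 · 0.007148) = 3.33 m/s.
Reynolds number Re = ρVD/μ = 866 · 3.33 · 0.0954 / 0.00476 = 5.779e+04.
Re > 4000 → turbulent. Relative roughness ε/D = 1.6e-06/0.0954 = 1.68e-05. Swamee-Jain: f = 0.25/(log₁₀[1.68e-05/3.7 + 5.74/5.779e+04^0.9])² = 0.25/(log₁₀[4.53e-06 + 0.000297])² = 0.25/(-3.52)² = 0.02017.
Total minor-loss coefficient ΣK = 1·0.18 + 1·1.5 + 1·9 = 10.7.
ΔP = [f·L/D + ΣK]·(ρV²/2) = [0.02017·2.05/0.0954 + 10.7]·(866·3.33²/2) = [0.4335 + 10.7]·4800 = 5.335e+04 Pa.
Head loss h_f = ΔP/(ρg) = 5.335e+04/(866·9.81) = 6.28 m.

h_f ≈ 6.28 m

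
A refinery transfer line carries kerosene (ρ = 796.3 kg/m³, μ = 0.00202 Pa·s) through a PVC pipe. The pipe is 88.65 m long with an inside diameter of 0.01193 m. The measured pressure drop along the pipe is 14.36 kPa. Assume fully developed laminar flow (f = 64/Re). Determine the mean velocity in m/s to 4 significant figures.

For laminar flow, f = 64/Re with Re = ρVD/μ, so Darcy-Weisbach reduces to ΔP = 32μLV/D². Solving for V: V = ΔP·D²/(32μL) = 1.436e+04·(0.01193)²/(32·0.00202·88.65) = 0.3567 m/s.
Check: Re = ρVD/μ = 796.3·0.3567·0.01193/0.00202 = 1677 < 2300, so the laminar assumption holds.

V ≈ 0.3567 m/s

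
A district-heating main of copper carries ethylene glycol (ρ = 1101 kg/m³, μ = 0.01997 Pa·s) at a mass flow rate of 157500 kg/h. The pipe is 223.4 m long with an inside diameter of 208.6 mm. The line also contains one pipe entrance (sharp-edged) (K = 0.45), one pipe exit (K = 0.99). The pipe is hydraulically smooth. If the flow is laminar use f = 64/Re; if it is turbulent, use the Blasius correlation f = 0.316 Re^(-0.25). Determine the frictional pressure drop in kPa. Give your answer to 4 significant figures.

ΔP ≈ 24.49 kPa

ṁ = 157500 kg/h = 157500/3600 = 43.75 kg/s.
A = πD²/4 = π(0.2086)²/4 = 0.03418 m²; mean velocity V = ṁ/(ρA) = 43.75/(1101 · 0.03418) = 1.163 m/s.
Reynolds number Re = ρVD/μ = 1101 · 1.163 · 0.2086 / 0.02 = 1.337e+04.
Re > 4000 → turbulent. Smooth-pipe (Blasius): f = 0.316 Re^(-0.25) = 0.316/(1.337e+04)^0.25 = 0.02939.
Total minor-loss coefficient ΣK = 1·0.45 + 1·0.99 = 1.44.
ΔP = [f·L/D + ΣK]·(ρV²/2) = [0.02939·223.4/0.2086 + 1.44]·(1101·1.163²/2) = [31.47 + 1.44]·744.2 = 2.449e+04 Pa.
ΔP = 2.449e+04 Pa = 24.49 kPa.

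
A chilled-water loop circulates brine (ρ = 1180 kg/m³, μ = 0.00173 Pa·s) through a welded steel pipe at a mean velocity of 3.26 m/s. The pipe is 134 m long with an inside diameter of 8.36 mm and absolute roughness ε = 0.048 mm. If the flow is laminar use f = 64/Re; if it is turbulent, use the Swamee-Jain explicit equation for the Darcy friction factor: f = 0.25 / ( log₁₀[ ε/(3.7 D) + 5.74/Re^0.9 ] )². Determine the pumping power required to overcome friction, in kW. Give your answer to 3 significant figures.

P ≈ 0.653 kW

Reynolds number Re = ρVD/μ = 1180 · 3.26 · 0.00836 / 0.00173 = 1.859e+04.
Re > 4000 → turbulent. Relative roughness ε/D = 4.8e-05/0.00836 = 0.00574. Swamee-Jain: f = 0.25/(log₁₀[0.00574/3.7 + 5.74/1.859e+04^0.9])² = 0.25/(log₁₀[0.00155 + 0.000825])² = 0.25/(-2.624)² = 0.03631.
Darcy-Weisbach: ΔP = f(L/D)(ρV²/2) = 0.03631·(134/0.00836)·(1180·3.26²/2) = 0.03631·1.603e+04·6270 = 3.649e+06 Pa.
Q = V·A = 3.26·5.489e-05 = 0.0001789 m³/s.
Pumping power P = QΔP = 0.0001789·3.649e+06 = 653.0 W = 0.653 kW.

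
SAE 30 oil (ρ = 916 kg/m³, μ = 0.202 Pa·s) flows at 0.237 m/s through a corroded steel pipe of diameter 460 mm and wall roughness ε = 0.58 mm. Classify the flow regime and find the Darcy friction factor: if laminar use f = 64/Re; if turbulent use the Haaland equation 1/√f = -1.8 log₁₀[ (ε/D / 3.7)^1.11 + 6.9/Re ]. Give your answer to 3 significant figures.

f ≈ 0.129

Re = ρVD/μ = 916·0.237·0.46/0.202 = 494.4.
Re < 2300 → laminar, so f = 64/Re = 0.1295 (roughness is irrelevant in laminar flow).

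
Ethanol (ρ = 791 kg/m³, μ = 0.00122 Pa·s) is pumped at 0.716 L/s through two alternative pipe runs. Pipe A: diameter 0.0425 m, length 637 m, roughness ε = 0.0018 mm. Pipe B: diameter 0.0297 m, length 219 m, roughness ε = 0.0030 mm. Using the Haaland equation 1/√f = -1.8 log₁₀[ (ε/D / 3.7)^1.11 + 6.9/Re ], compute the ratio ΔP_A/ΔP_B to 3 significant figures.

Pipe A: V = Q/A = 0.000716/0.001419 = 0.5047 m/s; Re = 1.391e+04; ε/D = 4.24e-05; Haaland → f = 0.02832; ΔP_A = f(L/D)(ρV²/2) = 4.276e+04 Pa.
Pipe B: V = Q/A = 0.000716/0.0006928 = 1.033 m/s; Re = 1.99e+04; ε/D = 0.000101; Haaland → f = 0.02594; ΔP_B = f(L/D)(ρV²/2) = 8.08e+04 Pa.
ΔP_A/ΔP_B = 4.276e+04/8.08e+04 = 0.529.

ΔP_A/ΔP_B ≈ 0.529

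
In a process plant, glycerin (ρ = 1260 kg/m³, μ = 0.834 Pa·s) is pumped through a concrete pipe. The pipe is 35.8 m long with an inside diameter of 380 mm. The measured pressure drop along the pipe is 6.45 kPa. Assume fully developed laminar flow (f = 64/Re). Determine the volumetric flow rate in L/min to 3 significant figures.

Q ≈ 6630 L/min

For laminar flow, f = 64/Re with Re = ρVD/μ, so Darcy-Weisbach reduces to ΔP = 32μLV/D². Solving for V: V = ΔP·D²/(32μL) = 6450·(0.38)²/(32·0.834·35.8) = 0.9748 m/s.
Check: Re = ρVD/μ = 1260·0.9748·0.38/0.834 = 559.6 < 2300, so the laminar assumption holds.
Q = V·A = 0.9748·(π/4·0.38²) = 0.1106 m³/s = 6630 L/min.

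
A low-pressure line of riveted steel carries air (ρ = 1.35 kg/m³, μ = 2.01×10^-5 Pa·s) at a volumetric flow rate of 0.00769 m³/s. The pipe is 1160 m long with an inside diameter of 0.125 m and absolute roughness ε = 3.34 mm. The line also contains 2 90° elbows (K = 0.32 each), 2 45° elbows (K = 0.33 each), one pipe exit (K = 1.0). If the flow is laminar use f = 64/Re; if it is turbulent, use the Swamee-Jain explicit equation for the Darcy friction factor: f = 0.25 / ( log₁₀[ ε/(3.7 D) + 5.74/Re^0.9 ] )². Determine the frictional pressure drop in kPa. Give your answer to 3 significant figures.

Cross-sectional area A = πD²/4 = π(0.125)²/4 = 0.01227 m²; mean velocity V = Q/A = 0.00769/0.01227 = 0.6266 m/s.
Reynolds number Re = ρVD/μ = 1.35 · 0.6266 · 0.125 / 2.01e-05 = 5261.
Re > 4000 → turbulent. Relative roughness ε/D = 0.00334/0.125 = 0.0267. Swamee-Jain: f = 0.25/(log₁₀[0.0267/3.7 + 5.74/5261^0.9])² = 0.25/(log₁₀[0.00722 + 0.00257])² = 0.25/(-2.009)² = 0.06193.
Total minor-loss coefficient ΣK = 2·0.32 + 2·0.33 + 1·1 = 2.3.
ΔP = [f·L/D + ΣK]·(ρV²/2) = [0.06193·1160/0.125 + 2.3]·(1.35·0.6266²/2) = [574.7 + 2.3]·0.2651 = 152.9 Pa.
ΔP = 152.9 Pa = 0.153 kPa.

ΔP ≈ 0.153 kPa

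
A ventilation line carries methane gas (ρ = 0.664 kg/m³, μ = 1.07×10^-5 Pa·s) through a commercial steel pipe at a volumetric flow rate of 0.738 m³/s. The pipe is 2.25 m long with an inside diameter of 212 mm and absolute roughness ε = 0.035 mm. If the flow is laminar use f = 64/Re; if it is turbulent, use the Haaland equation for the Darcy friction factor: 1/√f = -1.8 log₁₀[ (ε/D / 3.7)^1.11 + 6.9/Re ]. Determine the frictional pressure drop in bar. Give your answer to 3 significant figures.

Cross-sectional area A = πD²/4 = π(0.212)²/4 = 0.0353 m²; mean velocity V = Q/A = 0.738/0.0353 = 20.91 m/s.
Reynolds number Re = ρVD/μ = 0.664 · 20.91 · 0.212 / 1.07e-05 = 2.751e+05.
Re > 4000 → turbulent. Relative roughness ε/D = 3.5e-05/0.212 = 0.000165. Haaland: 1/√f = -1.8 log₁₀[(0.000165/3.7)^1.11 + 6.9/2.751e+05] = -1.8 log₁₀[1.48e-05 + 2.51e-05] = 7.918, so f = 0.01595.
Darcy-Weisbach: ΔP = f(L/D)(ρV²/2) = 0.01595·(2.25/0.212)·(0.664·20.91²/2) = 0.01595·10.61·145.1 = 24.57 Pa.
ΔP = 24.57 Pa = 2.46×10^-4 bar.

ΔP ≈ 2.46×10^-4 bar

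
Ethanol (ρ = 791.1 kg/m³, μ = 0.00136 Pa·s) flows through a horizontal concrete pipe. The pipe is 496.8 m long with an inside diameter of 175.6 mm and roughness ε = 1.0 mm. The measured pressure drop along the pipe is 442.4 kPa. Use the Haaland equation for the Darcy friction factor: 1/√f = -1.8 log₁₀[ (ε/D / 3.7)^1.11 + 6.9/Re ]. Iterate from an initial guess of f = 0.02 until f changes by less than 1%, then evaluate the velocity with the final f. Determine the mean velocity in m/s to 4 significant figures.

V ≈ 3.521 m/s

Rearranging Darcy-Weisbach: V = √(2·ΔP·D/(f·L·ρ)). With ε/D = 0.001/0.1756 = 0.00569, iterate starting from f = 0.02:
  f = 0.02 → V = √(2·4.424e+05·0.1756/(0.02·496.8·791.1)) = 4.446 m/s; Re = ρVD/μ = 4.541e+05; f → 0.03184
  f = 0.03184 → V = 3.524 m/s; Re = 3.599e+05; f → 0.03189
Converged (Δf/f < 1%). With the final f = 0.03189: V = √(2·4.424e+05·0.1756/(0.03189·496.8·791.1)) = 3.521 m/s.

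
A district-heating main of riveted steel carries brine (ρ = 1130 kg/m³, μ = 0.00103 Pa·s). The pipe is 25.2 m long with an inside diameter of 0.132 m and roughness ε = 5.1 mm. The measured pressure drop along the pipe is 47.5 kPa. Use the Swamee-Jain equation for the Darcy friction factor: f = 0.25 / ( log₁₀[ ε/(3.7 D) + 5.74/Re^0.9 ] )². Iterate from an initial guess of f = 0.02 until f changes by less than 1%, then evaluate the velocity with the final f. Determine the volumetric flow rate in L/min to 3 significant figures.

Q ≈ 2160 L/min

Rearranging Darcy-Weisbach: V = √(2·ΔP·D/(f·L·ρ)). With ε/D = 0.0051/0.132 = 0.0386, iterate starting from f = 0.02:
  f = 0.02 → V = √(2·4.75e+04·0.132/(0.02·25.2·1130)) = 4.692 m/s; Re = ρVD/μ = 6.795e+05; f → 0.06378
  f = 0.06378 → V = 2.628 m/s; Re = 3.805e+05; f → 0.06384
Converged (Δf/f < 1%). With the final f = 0.06384: V = √(2·4.75e+04·0.132/(0.06384·25.2·1130)) = 2.626 m/s.
Q = V·A = 2.626·(π/4·0.132²) = 0.03594 m³/s = 2160 L/min.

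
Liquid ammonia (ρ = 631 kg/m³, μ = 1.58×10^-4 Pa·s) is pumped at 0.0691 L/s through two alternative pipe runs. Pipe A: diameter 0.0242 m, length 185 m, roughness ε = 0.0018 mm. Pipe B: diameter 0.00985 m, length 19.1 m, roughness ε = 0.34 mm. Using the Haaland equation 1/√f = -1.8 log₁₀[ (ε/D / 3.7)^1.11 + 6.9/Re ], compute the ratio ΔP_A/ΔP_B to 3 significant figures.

Pipe A: V = Q/A = 6.91e-05/0.00046 = 0.1502 m/s; Re = 1.452e+04; ε/D = 7.44e-05; Haaland → f = 0.02804; ΔP_A = f(L/D)(ρV²/2) = 1526 Pa.
Pipe B: V = Q/A = 6.91e-05/7.62e-05 = 0.9068 m/s; Re = 3.567e+04; ε/D = 0.0345; Haaland → f = 0.06158; ΔP_B = f(L/D)(ρV²/2) = 3.098e+04 Pa.
ΔP_A/ΔP_B = 1526/3.098e+04 = 0.0493.

ΔP_A/ΔP_B ≈ 0.0493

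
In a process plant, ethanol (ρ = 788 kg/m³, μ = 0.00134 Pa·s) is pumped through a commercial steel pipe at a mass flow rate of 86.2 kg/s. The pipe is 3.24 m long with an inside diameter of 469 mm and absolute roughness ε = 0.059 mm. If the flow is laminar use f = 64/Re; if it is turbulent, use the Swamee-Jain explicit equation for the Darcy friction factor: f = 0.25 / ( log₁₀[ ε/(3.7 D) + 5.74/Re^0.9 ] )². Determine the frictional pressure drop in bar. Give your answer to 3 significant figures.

ΔP ≈ 1.85×10^-4 bar

A = πD²/4 = π(0.469)²/4 = 0.1728 m²; mean velocity V = ṁ/(ρA) = 86.2/(788 · 0.1728) = 0.6332 m/s.
Reynolds number Re = ρVD/μ = 788 · 0.6332 · 0.469 / 0.00134 = 1.746e+05.
Re > 4000 → turbulent. Relative roughness ε/D = 5.9e-05/0.469 = 0.000126. Swamee-Jain: f = 0.25/(log₁₀[0.000126/3.7 + 5.74/1.746e+05^0.9])² = 0.25/(log₁₀[3.4e-05 + 0.00011])² = 0.25/(-3.842)² = 0.01694.
Darcy-Weisbach: ΔP = f(L/D)(ρV²/2) = 0.01694·(3.24/0.469)·(788·0.6332²/2) = 0.01694·6.908·158 = 18.48 Pa.
ΔP = 18.48 Pa = 1.85×10^-4 bar.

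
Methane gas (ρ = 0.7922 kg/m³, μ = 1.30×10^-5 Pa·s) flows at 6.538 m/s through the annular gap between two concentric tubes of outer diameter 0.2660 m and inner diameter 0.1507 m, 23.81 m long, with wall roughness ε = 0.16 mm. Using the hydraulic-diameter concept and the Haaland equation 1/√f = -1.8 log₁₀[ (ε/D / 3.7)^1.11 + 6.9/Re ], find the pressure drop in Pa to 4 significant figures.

ΔP ≈ 87.50 Pa

Hydraulic diameter D_h = 4A/P = D_o - D_i = 0.266 - 0.1507 = 0.1153 m.
Re = ρVD_h/μ = 0.7922·6.538·0.1153/1.3e-05 = 4.594e+04.
ε/D_h = 0.00016/0.1153 = 0.00139; Haaland gives 1/√f = -1.8 log₁₀[0.000157+0.00015] = 6.321, so f = 0.02502.
ΔP = f(L/D_h)(ρV²/2) = 0.02502·23.81/0.1153·16.93 = 87.5 Pa.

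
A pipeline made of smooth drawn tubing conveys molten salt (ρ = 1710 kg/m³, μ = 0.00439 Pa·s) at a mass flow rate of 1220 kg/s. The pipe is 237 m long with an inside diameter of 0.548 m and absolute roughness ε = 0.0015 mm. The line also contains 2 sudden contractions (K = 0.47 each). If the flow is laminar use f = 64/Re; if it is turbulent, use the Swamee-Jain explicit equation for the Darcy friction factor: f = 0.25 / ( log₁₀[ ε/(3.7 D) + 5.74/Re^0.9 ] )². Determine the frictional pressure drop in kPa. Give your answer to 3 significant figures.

A = πD²/4 = π(0.548)²/4 = 0.2359 m²; mean velocity V = ṁ/(ρA) = 1220/(1710 · 0.2359) = 3.025 m/s.
Reynolds number Re = ρVD/μ = 1710 · 3.025 · 0.548 / 0.00439 = 6.457e+05.
Re > 4000 → turbulent. Relative roughness ε/D = 1.5e-06/0.548 = 2.74e-06. Swamee-Jain: f = 0.25/(log₁₀[2.74e-06/3.7 + 5.74/6.457e+05^0.9])² = 0.25/(log₁₀[7.4e-07 + 3.39e-05])² = 0.25/(-4.461)² = 0.01256.
Total minor-loss coefficient ΣK = 2·0.47 = 0.94.
ΔP = [f·L/D + ΣK]·(ρV²/2) = [0.01256·237/0.548 + 0.94]·(1710·3.025²/2) = [5.434 + 0.94]·7823 = 4.986e+04 Pa.
ΔP = 4.986e+04 Pa = 49.9 kPa.

ΔP ≈ 49.9 kPa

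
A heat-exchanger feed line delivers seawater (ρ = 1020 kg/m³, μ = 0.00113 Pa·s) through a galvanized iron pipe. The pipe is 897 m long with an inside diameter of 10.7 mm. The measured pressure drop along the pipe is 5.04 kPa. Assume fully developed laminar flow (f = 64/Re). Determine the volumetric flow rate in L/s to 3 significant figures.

Q ≈ 0.00160 L/s

For laminar flow, f = 64/Re with Re = ρVD/μ, so Darcy-Weisbach reduces to ΔP = 32μLV/D². Solving for V: V = ΔP·D²/(32μL) = 5040·(0.0107)²/(32·0.00113·897) = 0.01779 m/s.
Check: Re = ρVD/μ = 1020·0.01779·0.0107/0.00113 = 171.8 < 2300, so the laminar assumption holds.
Q = V·A = 0.01779·(π/4·0.0107²) = 1.6e-06 m³/s = 0.00160 L/s.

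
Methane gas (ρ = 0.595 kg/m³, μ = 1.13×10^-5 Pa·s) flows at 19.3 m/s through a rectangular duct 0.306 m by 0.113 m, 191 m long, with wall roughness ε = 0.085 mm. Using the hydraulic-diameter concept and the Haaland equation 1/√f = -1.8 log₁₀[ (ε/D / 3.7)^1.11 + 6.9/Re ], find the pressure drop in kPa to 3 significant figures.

Hydraulic diameter D_h = 4A/P = 4·(0.306·0.113)/(2·(0.306+0.113)) = 0.1383/0.838 = 0.1651 m.
Re = ρVD_h/μ = 0.595·19.3·0.1651/1.13e-05 = 1.677e+05.
ε/D_h = 8.5e-05/0.1651 = 0.000515; Haaland gives 1/√f = -1.8 log₁₀[5.24e-05+4.11e-05] = 7.252, so f = 0.01901.
ΔP = f(L/D_h)(ρV²/2) = 0.01901·191/0.1651·110.8 = 2438 Pa.
ΔP = 2.44 kPa.

ΔP ≈ 2.44 kPa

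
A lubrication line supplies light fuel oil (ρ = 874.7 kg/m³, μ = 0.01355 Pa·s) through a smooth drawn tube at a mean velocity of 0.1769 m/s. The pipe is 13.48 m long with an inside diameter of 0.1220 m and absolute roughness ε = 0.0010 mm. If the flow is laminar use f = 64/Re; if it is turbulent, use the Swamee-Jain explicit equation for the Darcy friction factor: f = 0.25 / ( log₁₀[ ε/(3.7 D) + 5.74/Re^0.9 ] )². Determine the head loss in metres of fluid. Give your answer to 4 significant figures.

h_f ≈ 0.008096 m

Reynolds number Re = ρVD/μ = 874.7 · 0.1769 · 0.122 / 0.0135 = 1393.
Re < 2300 → laminar flow, so f = 64/Re = 64/1393 = 0.04594 (the turbulent correlation is not needed).
Darcy-Weisbach: ΔP = f(L/D)(ρV²/2) = 0.04594·(13.48/0.122)·(874.7·0.1769²/2) = 0.04594·110.5·13.69 = 69.47 Pa.
Head loss h_f = ΔP/(ρg) = 69.47/(874.7·9.81) = 0.008096 m.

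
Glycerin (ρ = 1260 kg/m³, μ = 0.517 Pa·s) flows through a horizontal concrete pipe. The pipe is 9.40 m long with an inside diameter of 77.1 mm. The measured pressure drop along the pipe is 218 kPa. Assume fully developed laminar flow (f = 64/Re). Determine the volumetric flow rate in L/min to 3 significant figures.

For laminar flow, f = 64/Re with Re = ρVD/μ, so Darcy-Weisbach reduces to ΔP = 32μLV/D². Solving for V: V = ΔP·D²/(32μL) = 2.18e+05·(0.0771)²/(32·0.517·9.4) = 8.333 m/s.
Check: Re = ρVD/μ = 1260·8.333·0.0771/0.517 = 1566 < 2300, so the laminar assumption holds.
Q = V·A = 8.333·(π/4·0.0771²) = 0.0389 m³/s = 2330 L/min.

Q ≈ 2330 L/min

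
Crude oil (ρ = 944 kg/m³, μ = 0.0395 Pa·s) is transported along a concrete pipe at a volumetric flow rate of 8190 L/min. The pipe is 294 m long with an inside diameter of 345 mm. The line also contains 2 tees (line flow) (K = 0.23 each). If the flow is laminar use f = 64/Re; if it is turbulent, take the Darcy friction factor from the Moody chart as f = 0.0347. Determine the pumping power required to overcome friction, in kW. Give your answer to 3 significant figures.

Q = 8190 L/min = 8190/60000 = 0.1365 m³/s.
Cross-sectional area A = πD²/4 = π(0.345)²/4 = 0.09348 m²; mean velocity V = Q/A = 0.1365/0.09348 = 1.46 m/s.
Reynolds number Re = ρVD/μ = 944 · 1.46 · 0.345 / 0.0395 = 1.204e+04.
Re > 4000 → turbulent; use the Moody-chart value f = 0.0347.
Total minor-loss coefficient ΣK = 2·0.23 = 0.46.
ΔP = [f·L/D + ΣK]·(ρV²/2) = [0.0347·294/0.345 + 0.46]·(944·1.46²/2) = [29.57 + 0.46]·1006 = 3.022e+04 Pa.
Pumping power P = QΔP = 0.1365·3.022e+04 = 4125 W = 4.13 kW.

P ≈ 4.13 kW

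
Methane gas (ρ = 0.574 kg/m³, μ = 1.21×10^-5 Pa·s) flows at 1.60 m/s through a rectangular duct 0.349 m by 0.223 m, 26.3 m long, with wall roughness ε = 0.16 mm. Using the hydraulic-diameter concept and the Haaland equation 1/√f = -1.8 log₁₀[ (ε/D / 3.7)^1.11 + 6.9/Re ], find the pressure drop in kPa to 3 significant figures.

ΔP ≈ 0.00189 kPa

Hydraulic diameter D_h = 4A/P = 4·(0.349·0.223)/(2·(0.349+0.223)) = 0.3113/1.144 = 0.2721 m.
Re = ρVD_h/μ = 0.574·1.6·0.2721/1.21e-05 = 2.065e+04.
ε/D_h = 0.00016/0.2721 = 0.000588; Haaland gives 1/√f = -1.8 log₁₀[6.07e-05+0.000334] = 6.127, so f = 0.02664.
ΔP = f(L/D_h)(ρV²/2) = 0.02664·26.3/0.2721·0.7347 = 1.892 Pa.
ΔP = 0.00189 kPa.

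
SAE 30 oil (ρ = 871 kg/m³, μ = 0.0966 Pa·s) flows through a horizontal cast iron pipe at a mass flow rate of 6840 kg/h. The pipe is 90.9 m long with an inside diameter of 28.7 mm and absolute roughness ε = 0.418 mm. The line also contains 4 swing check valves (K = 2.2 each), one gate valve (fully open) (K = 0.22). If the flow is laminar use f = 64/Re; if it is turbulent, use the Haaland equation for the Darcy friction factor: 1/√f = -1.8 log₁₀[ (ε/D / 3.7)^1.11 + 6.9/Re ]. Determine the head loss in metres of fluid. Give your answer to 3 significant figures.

ṁ = 6840 kg/h = 6840/3600 = 1.9 kg/s.
A = πD²/4 = π(0.0287)²/4 = 0.0006469 m²; mean velocity V = ṁ/(ρA) = 1.9/(871 · 0.0006469) = 3.372 m/s.
Reynolds number Re = ρVD/μ = 871 · 3.372 · 0.0287 / 0.0966 = 872.6.
Re < 2300 → laminar flow, so f = 64/Re = 64/872.6 = 0.07335 (the turbulent correlation is not needed).
Total minor-loss coefficient ΣK = 4·2.2 + 1·0.22 = 9.02.
ΔP = [f·L/D + ΣK]·(ρV²/2) = [0.07335·90.9/0.0287 + 9.02]·(871·3.372²/2) = [232.3 + 9.02]·4952 = 1.195e+06 Pa.
Head loss h_f = ΔP/(ρg) = 1.195e+06/(871·9.81) = 140 m.

h_f ≈ 140 m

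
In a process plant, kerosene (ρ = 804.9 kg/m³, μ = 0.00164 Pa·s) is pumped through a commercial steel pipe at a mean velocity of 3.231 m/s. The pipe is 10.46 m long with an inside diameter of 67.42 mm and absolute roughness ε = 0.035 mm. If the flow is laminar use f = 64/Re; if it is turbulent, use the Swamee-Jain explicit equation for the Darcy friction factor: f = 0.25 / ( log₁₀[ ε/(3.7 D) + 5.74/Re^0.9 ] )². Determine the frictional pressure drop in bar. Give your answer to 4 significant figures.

ΔP ≈ 0.1325 bar

Reynolds number Re = ρVD/μ = 804.9 · 3.231 · 0.06742 / 0.00164 = 1.069e+05.
Re > 4000 → turbulent. Relative roughness ε/D = 3.5e-05/0.06742 = 0.000519. Swamee-Jain: f = 0.25/(log₁₀[0.000519/3.7 + 5.74/1.069e+05^0.9])² = 0.25/(log₁₀[0.00014 + 0.000171])² = 0.25/(-3.507)² = 0.02033.
Darcy-Weisbach: ΔP = f(L/D)(ρV²/2) = 0.02033·(10.46/0.06742)·(804.9·3.231²/2) = 0.02033·155.1·4201 = 1.325e+04 Pa.
ΔP = 1.325e+04 Pa = 0.1325 bar.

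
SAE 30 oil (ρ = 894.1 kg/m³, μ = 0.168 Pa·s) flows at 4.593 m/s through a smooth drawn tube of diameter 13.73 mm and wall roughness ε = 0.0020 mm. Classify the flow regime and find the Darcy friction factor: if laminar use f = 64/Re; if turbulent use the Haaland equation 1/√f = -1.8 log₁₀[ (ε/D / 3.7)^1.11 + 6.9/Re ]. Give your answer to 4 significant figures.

f ≈ 0.1907

Re = ρVD/μ = 894.1·4.593·0.01373/0.168 = 335.6.
Re < 2300 → laminar, so f = 64/Re = 0.1907 (roughness is irrelevant in laminar flow).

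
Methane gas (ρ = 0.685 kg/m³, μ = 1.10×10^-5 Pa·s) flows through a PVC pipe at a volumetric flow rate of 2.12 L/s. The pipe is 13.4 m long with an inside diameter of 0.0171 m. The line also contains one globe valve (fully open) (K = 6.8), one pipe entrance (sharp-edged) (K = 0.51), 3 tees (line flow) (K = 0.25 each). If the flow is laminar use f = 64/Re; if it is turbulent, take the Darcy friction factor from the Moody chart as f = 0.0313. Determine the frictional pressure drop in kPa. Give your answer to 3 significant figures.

Q = 2.12 L/s = 2.12/1000 = 0.00212 m³/s.
Cross-sectional area A = πD²/4 = π(0.0171)²/4 = 0.0002297 m²; mean velocity V = Q/A = 0.00212/0.0002297 = 9.231 m/s.
Reynolds number Re = ρVD/μ = 0.685 · 9.231 · 0.0171 / 1.1e-05 = 9830.
Re > 4000 → turbulent; use the Moody-chart value f = 0.0313.
Total minor-loss coefficient ΣK = 1·6.8 + 1·0.51 + 3·0.25 = 8.06.
ΔP = [f·L/D + ΣK]·(ρV²/2) = [0.0313·13.4/0.0171 + 8.06]·(0.685·9.231²/2) = [24.53 + 8.06]·29.19 = 951.1 Pa.
ΔP = 951.1 Pa = 0.951 kPa.

ΔP ≈ 0.951 kPa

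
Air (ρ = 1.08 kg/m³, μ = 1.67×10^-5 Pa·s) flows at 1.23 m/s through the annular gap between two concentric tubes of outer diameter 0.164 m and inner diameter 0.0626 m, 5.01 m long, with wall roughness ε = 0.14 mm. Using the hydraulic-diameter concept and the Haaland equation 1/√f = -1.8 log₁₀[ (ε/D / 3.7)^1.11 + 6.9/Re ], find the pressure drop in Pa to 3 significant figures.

Hydraulic diameter D_h = 4A/P = D_o - D_i = 0.164 - 0.0626 = 0.1014 m.
Re = ρVD_h/μ = 1.08·1.23·0.1014/1.67e-05 = 8066.
ε/D_h = 0.00014/0.1014 = 0.00138; Haaland gives 1/√f = -1.8 log₁₀[0.000157+0.000855] = 5.391, so f = 0.03441.
ΔP = f(L/D_h)(ρV²/2) = 0.03441·5.01/0.1014·0.817 = 1.389 Pa.

ΔP ≈ 1.39 Pa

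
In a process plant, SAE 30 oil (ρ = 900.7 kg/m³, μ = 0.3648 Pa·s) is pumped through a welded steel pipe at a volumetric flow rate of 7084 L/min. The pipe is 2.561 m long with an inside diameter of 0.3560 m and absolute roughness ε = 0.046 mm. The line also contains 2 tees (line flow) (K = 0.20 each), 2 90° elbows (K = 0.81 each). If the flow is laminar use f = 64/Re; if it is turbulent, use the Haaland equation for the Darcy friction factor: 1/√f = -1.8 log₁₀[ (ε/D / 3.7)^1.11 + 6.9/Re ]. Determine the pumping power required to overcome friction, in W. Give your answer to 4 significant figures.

Q = 7084 L/min = 7084/60000 = 0.1181 m³/s.
Cross-sectional area A = πD²/4 = π(0.356)²/4 = 0.09954 m²; mean velocity V = Q/A = 0.1181/0.09954 = 1.186 m/s.
Reynolds number Re = ρVD/μ = 900.7 · 1.186 · 0.356 / 0.365 = 1043.
Re < 2300 → laminar flow, so f = 64/Re = 64/1043 = 0.06139 (the turbulent correlation is not needed).
Total minor-loss coefficient ΣK = 2·0.2 + 2·0.81 = 2.02.
ΔP = [f·L/D + ΣK]·(ρV²/2) = [0.06139·2.561/0.356 + 2.02]·(900.7·1.186²/2) = [0.4416 + 2.02]·633.6 = 1560 Pa.
Pumping power P = QΔP = 0.1181·1560 = 184.15 W = 184.1 W.

P ≈ 184.1 W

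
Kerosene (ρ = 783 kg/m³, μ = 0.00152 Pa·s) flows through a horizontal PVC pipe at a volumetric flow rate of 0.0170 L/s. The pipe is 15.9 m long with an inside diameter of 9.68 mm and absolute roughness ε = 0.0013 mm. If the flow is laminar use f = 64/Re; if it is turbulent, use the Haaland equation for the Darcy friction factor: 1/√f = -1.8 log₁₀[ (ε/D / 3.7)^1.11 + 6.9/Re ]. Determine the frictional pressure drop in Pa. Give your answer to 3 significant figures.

Q = 0.0170 L/s = 0.0170/1000 = 1.7e-05 m³/s.
Cross-sectional area A = πD²/4 = π(0.00968)²/4 = 7.359e-05 m²; mean velocity V = Q/A = 1.7e-05/7.359e-05 = 0.231 m/s.
Reynolds number Re = ρVD/μ = 783 · 0.231 · 0.00968 / 0.00152 = 1152.
Re < 2300 → laminar flow, so f = 64/Re = 64/1152 = 0.05556 (the turbulent correlation is not needed).
Darcy-Weisbach: ΔP = f(L/D)(ρV²/2) = 0.05556·(15.9/0.00968)·(783·0.231²/2) = 0.05556·1643·20.89 = 1907 Pa.

ΔP ≈ 1910 Pa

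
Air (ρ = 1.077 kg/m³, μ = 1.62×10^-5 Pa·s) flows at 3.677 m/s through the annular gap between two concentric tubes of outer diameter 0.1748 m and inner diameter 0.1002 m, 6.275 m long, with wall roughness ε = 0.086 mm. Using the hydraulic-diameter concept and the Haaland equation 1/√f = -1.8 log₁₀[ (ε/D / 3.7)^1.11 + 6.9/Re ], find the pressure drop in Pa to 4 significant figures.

Hydraulic diameter D_h = 4A/P = D_o - D_i = 0.1748 - 0.1002 = 0.0746 m.
Re = ρVD_h/μ = 1.077·3.677·0.0746/1.62e-05 = 1.824e+04.
ε/D_h = 8.6e-05/0.0746 = 0.00115; Haaland gives 1/√f = -1.8 log₁₀[0.000128+0.000378] = 5.932, so f = 0.02842.
ΔP = f(L/D_h)(ρV²/2) = 0.02842·6.275/0.0746·7.281 = 17.41 Pa.

ΔP ≈ 17.41 Pa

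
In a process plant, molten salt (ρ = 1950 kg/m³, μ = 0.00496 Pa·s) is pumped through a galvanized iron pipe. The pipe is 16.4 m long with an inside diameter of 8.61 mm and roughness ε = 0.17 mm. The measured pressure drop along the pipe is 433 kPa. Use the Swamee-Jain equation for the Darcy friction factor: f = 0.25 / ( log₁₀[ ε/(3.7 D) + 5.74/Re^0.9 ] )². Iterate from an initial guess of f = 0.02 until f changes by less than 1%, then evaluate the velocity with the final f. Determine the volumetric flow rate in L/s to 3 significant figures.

Q ≈ 0.120 L/s

Rearranging Darcy-Weisbach: V = √(2·ΔP·D/(f·L·ρ)). With ε/D = 0.00017/0.00861 = 0.0197, iterate starting from f = 0.02:
  f = 0.02 → V = √(2·4.33e+05·0.00861/(0.02·16.4·1950)) = 3.414 m/s; Re = ρVD/μ = 1.156e+04; f → 0.05259
  f = 0.05259 → V = 2.106 m/s; Re = 7127; f → 0.05474
  f = 0.05474 → V = 2.064 m/s; Re = 6986; f → 0.05484
Converged (Δf/f < 1%). With the final f = 0.05484: V = √(2·4.33e+05·0.00861/(0.05484·16.4·1950)) = 2.062 m/s.
Q = V·A = 2.062·(π/4·0.00861²) = 0.00012 m³/s = 0.120 L/s.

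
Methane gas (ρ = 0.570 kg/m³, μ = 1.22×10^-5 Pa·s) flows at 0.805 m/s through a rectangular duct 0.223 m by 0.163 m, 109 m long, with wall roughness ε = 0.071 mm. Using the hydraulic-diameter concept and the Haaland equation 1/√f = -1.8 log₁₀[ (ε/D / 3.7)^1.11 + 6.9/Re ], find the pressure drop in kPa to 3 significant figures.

ΔP ≈ 0.00368 kPa

Hydraulic diameter D_h = 4A/P = 4·(0.223·0.163)/(2·(0.223+0.163)) = 0.1454/0.772 = 0.1883 m.
Re = ρVD_h/μ = 0.57·0.805·0.1883/1.22e-05 = 7083.
ε/D_h = 7.1e-05/0.1883 = 0.000377; Haaland gives 1/√f = -1.8 log₁₀[3.71e-05+0.000974] = 5.391, so f = 0.0344.
ΔP = f(L/D_h)(ρV²/2) = 0.0344·109/0.1883·0.1847 = 3.677 Pa.
ΔP = 0.00368 kPa.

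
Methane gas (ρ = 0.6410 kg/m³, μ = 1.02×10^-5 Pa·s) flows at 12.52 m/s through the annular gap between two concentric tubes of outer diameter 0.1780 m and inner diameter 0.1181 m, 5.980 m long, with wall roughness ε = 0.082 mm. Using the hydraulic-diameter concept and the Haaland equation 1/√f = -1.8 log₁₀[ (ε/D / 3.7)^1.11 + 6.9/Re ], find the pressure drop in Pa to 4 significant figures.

Hydraulic diameter D_h = 4A/P = D_o - D_i = 0.178 - 0.1181 = 0.0599 m.
Re = ρVD_h/μ = 0.641·12.52·0.0599/1.02e-05 = 4.713e+04.
ε/D_h = 8.2e-05/0.0599 = 0.00137; Haaland gives 1/√f = -1.8 log₁₀[0.000155+0.000146] = 6.337, so f = 0.0249.
ΔP = f(L/D_h)(ρV²/2) = 0.0249·5.98/0.0599·50.24 = 124.9 Pa.

ΔP ≈ 124.9 Pa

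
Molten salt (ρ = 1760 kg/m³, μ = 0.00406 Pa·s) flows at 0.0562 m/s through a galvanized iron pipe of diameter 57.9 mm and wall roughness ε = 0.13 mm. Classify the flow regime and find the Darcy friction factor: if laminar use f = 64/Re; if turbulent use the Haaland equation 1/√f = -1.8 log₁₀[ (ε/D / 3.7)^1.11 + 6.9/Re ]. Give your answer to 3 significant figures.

Re = ρVD/μ = 1760·0.0562·0.0579/0.00406 = 1411.
Re < 2300 → laminar, so f = 64/Re = 0.04537 (roughness is irrelevant in laminar flow).

f ≈ 0.0454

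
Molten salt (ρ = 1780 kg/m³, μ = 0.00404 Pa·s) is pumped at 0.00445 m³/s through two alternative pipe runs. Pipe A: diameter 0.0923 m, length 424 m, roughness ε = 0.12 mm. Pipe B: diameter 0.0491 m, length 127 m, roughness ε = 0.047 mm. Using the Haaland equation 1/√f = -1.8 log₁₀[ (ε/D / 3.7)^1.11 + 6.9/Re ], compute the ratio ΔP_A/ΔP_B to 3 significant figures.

Pipe A: V = Q/A = 0.00445/0.006691 = 0.6651 m/s; Re = 2.705e+04; ε/D = 0.0013; Haaland → f = 0.02676; ΔP_A = f(L/D)(ρV²/2) = 4.839e+04 Pa.
Pipe B: V = Q/A = 0.00445/0.001893 = 2.35 m/s; Re = 5.084e+04; ε/D = 0.000957; Haaland → f = 0.02356; ΔP_B = f(L/D)(ρV²/2) = 2.995e+05 Pa.
ΔP_A/ΔP_B = 4.839e+04/2.995e+05 = 0.162.

ΔP_A/ΔP_B ≈ 0.162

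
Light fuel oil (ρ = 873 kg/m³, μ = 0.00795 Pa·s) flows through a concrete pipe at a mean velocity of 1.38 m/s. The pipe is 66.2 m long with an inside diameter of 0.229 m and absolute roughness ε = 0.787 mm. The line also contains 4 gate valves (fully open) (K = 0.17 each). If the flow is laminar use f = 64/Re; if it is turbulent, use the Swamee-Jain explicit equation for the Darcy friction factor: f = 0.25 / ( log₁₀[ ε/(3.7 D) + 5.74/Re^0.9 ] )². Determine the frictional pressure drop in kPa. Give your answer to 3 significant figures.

ΔP ≈ 7.94 kPa

Reynolds number Re = ρVD/μ = 873 · 1.38 · 0.229 / 0.00795 = 3.47e+04.
Re > 4000 → turbulent. Relative roughness ε/D = 0.000787/0.229 = 0.00344. Swamee-Jain: f = 0.25/(log₁₀[0.00344/3.7 + 5.74/3.47e+04^0.9])² = 0.25/(log₁₀[0.000929 + 0.000471])² = 0.25/(-2.854)² = 0.03069.
Total minor-loss coefficient ΣK = 4·0.17 = 0.68.
ΔP = [f·L/D + ΣK]·(ρV²/2) = [0.03069·66.2/0.229 + 0.68]·(873·1.38²/2) = [8.872 + 0.68]·831.3 = 7940 Pa.
ΔP = 7940 Pa = 7.94 kPa.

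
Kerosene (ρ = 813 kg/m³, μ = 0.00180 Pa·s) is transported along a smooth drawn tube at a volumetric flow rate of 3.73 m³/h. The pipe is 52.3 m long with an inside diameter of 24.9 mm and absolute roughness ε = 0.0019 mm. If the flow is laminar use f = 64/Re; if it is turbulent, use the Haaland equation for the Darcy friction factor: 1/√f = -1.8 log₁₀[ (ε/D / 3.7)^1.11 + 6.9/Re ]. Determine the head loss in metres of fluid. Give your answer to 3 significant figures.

Q = 3.73 m³/h = 3.73/3600 = 0.001036 m³/s.
Cross-sectional area A = πD²/4 = π(0.0249)²/4 = 0.000487 m²; mean velocity V = Q/A = 0.001036/0.000487 = 2.128 m/s.
Reynolds number Re = ρVD/μ = 813 · 2.128 · 0.0249 / 0.0018 = 2.393e+04.
Re > 4000 → turbulent. Relative roughness ε/D = 1.9e-06/0.0249 = 7.63e-05. Haaland: 1/√f = -1.8 log₁₀[(7.63e-05/3.7)^1.11 + 6.9/2.393e+04] = -1.8 log₁₀[6.29e-06 + 0.000288] = 6.355, so f = 0.02476.
Darcy-Weisbach: ΔP = f(L/D)(ρV²/2) = 0.02476·(52.3/0.0249)·(813·2.128²/2) = 0.02476·2100·1840 = 9.57e+04 Pa.
Head loss h_f = ΔP/(ρg) = 9.57e+04/(813·9.81) = 12.0 m.

h_f ≈ 12.0 m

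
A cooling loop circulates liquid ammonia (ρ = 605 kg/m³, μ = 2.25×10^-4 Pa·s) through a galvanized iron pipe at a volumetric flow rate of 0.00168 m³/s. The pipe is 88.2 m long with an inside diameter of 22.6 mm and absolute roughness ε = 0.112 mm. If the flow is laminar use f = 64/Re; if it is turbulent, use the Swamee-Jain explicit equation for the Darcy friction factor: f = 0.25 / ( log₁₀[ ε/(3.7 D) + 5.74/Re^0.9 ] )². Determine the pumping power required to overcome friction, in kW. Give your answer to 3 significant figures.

P ≈ 1.07 kW

Cross-sectional area A = πD²/4 = π(0.0226)²/4 = 0.0004011 m²; mean velocity V = Q/A = 0.00168/0.0004011 = 4.188 m/s.
Reynolds number Re = ρVD/μ = 605 · 4.188 · 0.0226 / 0.000225 = 2.545e+05.
Re > 4000 → turbulent. Relative roughness ε/D = 0.000112/0.0226 = 0.00496. Swamee-Jain: f = 0.25/(log₁₀[0.00496/3.7 + 5.74/2.545e+05^0.9])² = 0.25/(log₁₀[0.00134 + 7.83e-05])² = 0.25/(-2.848)² = 0.03081.
Darcy-Weisbach: ΔP = f(L/D)(ρV²/2) = 0.03081·(88.2/0.0226)·(605·4.188²/2) = 0.03081·3903·5306 = 6.38e+05 Pa.
Pumping power P = QΔP = 0.00168·6.38e+05 = 1072 W = 1.07 kW.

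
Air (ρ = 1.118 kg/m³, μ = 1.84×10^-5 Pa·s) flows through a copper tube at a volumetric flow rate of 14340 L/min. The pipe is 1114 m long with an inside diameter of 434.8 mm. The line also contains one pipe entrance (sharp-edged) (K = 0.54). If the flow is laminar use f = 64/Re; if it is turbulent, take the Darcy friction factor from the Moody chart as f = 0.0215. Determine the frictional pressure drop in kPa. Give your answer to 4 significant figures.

ΔP ≈ 0.08056 kPa

Q = 14340 L/min = 14340/60000 = 0.239 m³/s.
Cross-sectional area A = πD²/4 = π(0.4348)²/4 = 0.1485 m²; mean velocity V = Q/A = 0.239/0.1485 = 1.61 m/s.
Reynolds number Re = ρVD/μ = 1.118 · 1.61 · 0.4348 / 1.84e-05 = 4.252e+04.
Re > 4000 → turbulent; use the Moody-chart value f = 0.0215.
Total minor-loss coefficient ΣK = 1·0.54 = 0.54.
ΔP = [f·L/D + ΣK]·(ρV²/2) = [0.0215·1114/0.4348 + 0.54]·(1.118·1.61²/2) = [55.09 + 0.54]·1.448 = 80.56 Pa.
ΔP = 80.56 Pa = 0.08056 kPa.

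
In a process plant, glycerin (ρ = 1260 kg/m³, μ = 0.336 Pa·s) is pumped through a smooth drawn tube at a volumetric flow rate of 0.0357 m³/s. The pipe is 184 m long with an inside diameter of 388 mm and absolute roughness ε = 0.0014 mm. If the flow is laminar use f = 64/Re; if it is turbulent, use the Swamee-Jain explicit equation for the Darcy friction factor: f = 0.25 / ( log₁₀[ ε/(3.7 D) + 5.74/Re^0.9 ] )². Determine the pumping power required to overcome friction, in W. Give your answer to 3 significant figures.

Cross-sectional area A = πD²/4 = π(0.388)²/4 = 0.1182 m²; mean velocity V = Q/A = 0.0357/0.1182 = 0.3019 m/s.
Reynolds number Re = ρVD/μ = 1260 · 0.3019 · 0.388 / 0.336 = 439.3.
Re < 2300 → laminar flow, so f = 64/Re = 64/439.3 = 0.1457 (the turbulent correlation is not needed).
Darcy-Weisbach: ΔP = f(L/D)(ρV²/2) = 0.1457·(184/0.388)·(1260·0.3019²/2) = 0.1457·474.2·57.43 = 3968 Pa.
Pumping power P = QΔP = 0.0357·3968 = 141.7 W = 142 W.

P ≈ 142 W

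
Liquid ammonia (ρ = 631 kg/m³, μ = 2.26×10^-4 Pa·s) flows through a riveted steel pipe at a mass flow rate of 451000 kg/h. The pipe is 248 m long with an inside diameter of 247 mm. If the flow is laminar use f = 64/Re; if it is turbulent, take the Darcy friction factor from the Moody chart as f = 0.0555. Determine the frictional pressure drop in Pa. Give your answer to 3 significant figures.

ṁ = 451000 kg/h = 451000/3600 = 125.3 kg/s.
A = πD²/4 = π(0.247)²/4 = 0.04792 m²; mean velocity V = ṁ/(ρA) = 125.3/(631 · 0.04792) = 4.143 m/s.
Reynolds number Re = ρVD/μ = 631 · 4.143 · 0.247 / 0.000226 = 2.857e+06.
Re > 4000 → turbulent; use the Moody-chart value f = 0.0555.
Darcy-Weisbach: ΔP = f(L/D)(ρV²/2) = 0.0555·(248/0.247)·(631·4.143²/2) = 0.0555·1004·5417 = 3.018e+05 Pa.

ΔP ≈ 302000 Pa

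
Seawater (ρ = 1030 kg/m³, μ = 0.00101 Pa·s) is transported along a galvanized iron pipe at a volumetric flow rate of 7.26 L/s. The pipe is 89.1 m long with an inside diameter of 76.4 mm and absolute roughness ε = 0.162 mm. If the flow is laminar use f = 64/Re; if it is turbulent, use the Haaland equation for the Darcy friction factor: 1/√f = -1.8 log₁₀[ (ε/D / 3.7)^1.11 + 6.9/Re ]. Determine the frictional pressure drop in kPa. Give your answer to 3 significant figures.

ΔP ≈ 37.7 kPa

Q = 7.26 L/s = 7.26/1000 = 0.00726 m³/s.
Cross-sectional area A = πD²/4 = π(0.0764)²/4 = 0.004584 m²; mean velocity V = Q/A = 0.00726/0.004584 = 1.584 m/s.
Reynolds number Re = ρVD/μ = 1030 · 1.584 · 0.0764 / 0.00101 = 1.234e+05.
Re > 4000 → turbulent. Relative roughness ε/D = 0.000162/0.0764 = 0.00212. Haaland: 1/√f = -1.8 log₁₀[(0.00212/3.7)^1.11 + 6.9/1.234e+05] = -1.8 log₁₀[0.000252 + 5.59e-05] = 6.32, so f = 0.02503.
Darcy-Weisbach: ΔP = f(L/D)(ρV²/2) = 0.02503·(89.1/0.0764)·(1030·1.584²/2) = 0.02503·1166·1292 = 3.771e+04 Pa.
ΔP = 3.771e+04 Pa = 37.7 kPa.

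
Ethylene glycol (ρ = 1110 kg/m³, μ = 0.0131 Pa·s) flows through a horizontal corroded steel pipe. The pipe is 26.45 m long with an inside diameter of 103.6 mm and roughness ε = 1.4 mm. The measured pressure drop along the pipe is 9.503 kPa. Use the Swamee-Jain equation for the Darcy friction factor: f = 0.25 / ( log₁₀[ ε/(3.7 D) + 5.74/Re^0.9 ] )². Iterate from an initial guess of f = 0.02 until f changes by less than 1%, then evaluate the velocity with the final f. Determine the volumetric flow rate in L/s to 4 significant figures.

Rearranging Darcy-Weisbach: V = √(2·ΔP·D/(f·L·ρ)). With ε/D = 0.0014/0.1036 = 0.0135, iterate starting from f = 0.02:
  f = 0.02 → V = √(2·9503·0.1036/(0.02·26.45·1110)) = 1.831 m/s; Re = ρVD/μ = 1.607e+04; f → 0.04574
  f = 0.04574 → V = 1.211 m/s; Re = 1.063e+04; f → 0.04728
  f = 0.04728 → V = 1.191 m/s; Re = 1.046e+04; f → 0.04735
Converged (Δf/f < 1%). With the final f = 0.04735: V = √(2·9503·0.1036/(0.04735·26.45·1110)) = 1.19 m/s.
Q = V·A = 1.19·(π/4·0.1036²) = 0.01003 m³/s = 10.03 L/s.

Q ≈ 10.03 L/s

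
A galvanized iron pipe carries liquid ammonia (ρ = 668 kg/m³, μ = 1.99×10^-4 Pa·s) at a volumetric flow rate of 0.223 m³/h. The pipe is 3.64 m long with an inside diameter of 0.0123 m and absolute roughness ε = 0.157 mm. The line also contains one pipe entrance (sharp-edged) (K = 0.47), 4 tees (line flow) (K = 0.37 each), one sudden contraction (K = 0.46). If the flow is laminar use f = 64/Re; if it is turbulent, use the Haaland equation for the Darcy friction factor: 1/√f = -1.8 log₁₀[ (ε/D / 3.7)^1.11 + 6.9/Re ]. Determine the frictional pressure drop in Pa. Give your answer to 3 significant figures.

Q = 0.223 m³/h = 0.223/3600 = 6.194e-05 m³/s.
Cross-sectional area A = πD²/4 = π(0.0123)²/4 = 0.0001188 m²; mean velocity V = Q/A = 6.194e-05/0.0001188 = 0.5213 m/s.
Reynolds number Re = ρVD/μ = 668 · 0.5213 · 0.0123 / 0.000199 = 2.152e+04.
Re > 4000 → turbulent. Relative roughness ε/D = 0.000157/0.0123 = 0.0128. Haaland: 1/√f = -1.8 log₁₀[(0.0128/3.7)^1.11 + 6.9/2.152e+04] = -1.8 log₁₀[0.00185 + 0.000321] = 4.795, so f = 0.0435.
Total minor-loss coefficient ΣK = 1·0.47 + 4·0.37 + 1·0.46 = 2.41.
ΔP = [f·L/D + ΣK]·(ρV²/2) = [0.0435·3.64/0.0123 + 2.41]·(668·0.5213²/2) = [12.87 + 2.41]·90.77 = 1387 Pa.

ΔP ≈ 1390 Pa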